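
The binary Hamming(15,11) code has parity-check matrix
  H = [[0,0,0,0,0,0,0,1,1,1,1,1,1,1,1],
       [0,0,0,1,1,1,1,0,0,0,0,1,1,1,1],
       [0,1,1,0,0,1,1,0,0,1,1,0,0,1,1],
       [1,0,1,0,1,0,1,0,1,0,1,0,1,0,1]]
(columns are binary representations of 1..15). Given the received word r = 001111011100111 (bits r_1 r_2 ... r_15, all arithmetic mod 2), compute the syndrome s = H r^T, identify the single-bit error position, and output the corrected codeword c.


s = (0, 0, 1, 1)^T, error position = 3, corrected codeword c = 000111011100111

Compute s = H r^T mod 2 one row at a time:
  s_1 = 1 + 1 + 1 + 0 + 0 + 1 + 1 + 1 = 6 ≡ 0 (mod 2).
  s_2 = 1 + 1 + 1 + 0 + 0 + 1 + 1 + 1 = 6 ≡ 0 (mod 2).
  s_3 = 0 + 1 + 1 + 0 + 1 + 0 + 1 + 1 = 5 ≡ 1 (mod 2).
  s_4 = 0 + 1 + 1 + 0 + 1 + 0 + 1 + 1 = 5 ≡ 1 (mod 2).
s = (0, 0, 1, 1)^T — this equals column 3 of H (binary 0011), so error is at position 3.
Correct: flip bit 3 of r = 001111011100111 to get c = 000111011100111.


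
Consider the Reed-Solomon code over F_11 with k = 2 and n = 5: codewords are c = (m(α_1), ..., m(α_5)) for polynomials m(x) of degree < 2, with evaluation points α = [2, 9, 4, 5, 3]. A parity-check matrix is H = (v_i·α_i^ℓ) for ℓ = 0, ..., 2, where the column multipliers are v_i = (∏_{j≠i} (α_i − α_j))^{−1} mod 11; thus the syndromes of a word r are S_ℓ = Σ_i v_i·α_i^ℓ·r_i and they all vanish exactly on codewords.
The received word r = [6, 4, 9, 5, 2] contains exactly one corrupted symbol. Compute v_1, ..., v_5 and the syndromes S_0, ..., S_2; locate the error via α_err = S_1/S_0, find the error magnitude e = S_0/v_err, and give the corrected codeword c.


S = (1, 9, 4), error at position 2, error magnitude e = 4, c = [6, 0, 9, 5, 2].

Step 1: column multipliers v_i = (∏_{j≠i}(α_i − α_j))^{−1} mod 11.
  i = 1 (α = 2): (2−9)(2−4)(2−5)(2−3) = (−7)·(−2)·(−3)·(−1) = 42 ≡ 9, so v_1 = 9^{−1} = 5 (mod 11).
  i = 2 (α = 9): (9−2)(9−4)(9−5)(9−3) = 7·5·4·6 = 840 ≡ 4, so v_2 = 4^{−1} = 3 (mod 11).
  i = 3 (α = 4): (4−2)(4−9)(4−5)(4−3) = 2·(−5)·(−1)·1 = 10 ≡ 10, so v_3 = 10^{−1} = 10 (mod 11).
  i = 4 (α = 5): (5−2)(5−9)(5−4)(5−3) = 3·(−4)·1·2 = −24 ≡ 9, so v_4 = 9^{−1} = 5 (mod 11).
  i = 5 (α = 3): (3−2)(3−9)(3−4)(3−5) = 1·(−6)·(−1)·(−2) = −12 ≡ 10, so v_5 = 10^{−1} = 10 (mod 11).
  v = [5, 3, 10, 5, 10].
Step 2: syndromes of r = [6, 4, 9, 5, 2] (all sums mod 11).
  S_0 = Σ v_i r_i = 5·6 + 3·4 + 10·9 + 5·5 + 10·2 = 177 ≡ 1.
  S_1 = Σ v_i α_i r_i = 5·2·6 + 3·9·4 + 10·4·9 + 5·5·5 + 10·3·2 = 713 ≡ 9.
  α_i^2 mod 11 = [4, 4, 5, 3, 9].
  S_2 = Σ v_i α_i^2 r_i = 5·4·6 + 3·4·4 + 10·5·9 + 5·3·5 + 10·9·2 = 873 ≡ 4.
  S = (1, 9, 4) ≠ 0, so r is not a codeword (an error is present).
Step 3: locate the error. For a single error e at position i, S_ℓ = v_i·e·α_i^ℓ, so α_err = S_1/S_0.
  S_0^{−1} = 1^{−1} = 1 (mod 11), so α_err = 9·1 = 9 ≡ 9 = α_2. Error position i = 2.
  Consistency check: S_2/S_1 = 4·5 = 20 ≡ 9 = α_err ✓ (single-error assumption holds).
Step 4: error magnitude e = S_0/v_2 = S_0·∏_{j≠2}(α_2 − α_j) = 1·4 = 4 ≡ 4 (mod 11).
Step 5: correct position 2: c_2 = r_2 − e = 4 − 4 ≡ 0 (mod 11). Hence c = [6, 0, 9, 5, 2].
  Check: interpolating c through the α_i gives m(x) = 3 + 7·x (degree < 2) with m(α_i) = c_i for every i, so c is indeed a codeword.


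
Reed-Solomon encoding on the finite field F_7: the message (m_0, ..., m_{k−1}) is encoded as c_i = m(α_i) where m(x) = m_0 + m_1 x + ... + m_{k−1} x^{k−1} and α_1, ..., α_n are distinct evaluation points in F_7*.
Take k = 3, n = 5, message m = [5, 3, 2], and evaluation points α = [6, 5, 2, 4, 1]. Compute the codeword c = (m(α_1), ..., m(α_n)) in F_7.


c = [4, 0, 5, 0, 3]

Message polynomial: m(x) = 5 + 3·x + 2·x^2 (mod 7).
For each evaluation point α_i, compute m(α_i) mod 7:
  α_1 = 6: Horner steps 2 → 1 → 4, so m(6) = 4.
  α_2 = 5: Horner steps 2 → 6 → 0, so m(5) = 0.
  α_3 = 2: Horner steps 2 → 0 → 5, so m(2) = 5.
  α_4 = 4: Horner steps 2 → 4 → 0, so m(4) = 0.
  α_5 = 1: Horner steps 2 → 5 → 3, so m(1) = 3.
Codeword c = [4, 0, 5, 0, 3] ∈ F_7^5.


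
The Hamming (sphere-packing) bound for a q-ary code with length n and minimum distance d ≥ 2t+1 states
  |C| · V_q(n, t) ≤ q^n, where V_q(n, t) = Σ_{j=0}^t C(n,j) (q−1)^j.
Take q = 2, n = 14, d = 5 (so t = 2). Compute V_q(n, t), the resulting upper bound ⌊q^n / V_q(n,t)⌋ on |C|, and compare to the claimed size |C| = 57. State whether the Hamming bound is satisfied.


V_q(n, t) = 106, q^n = 16384, Hamming bound = 154, |C| = 57 ≤ bound (satisfied).

Step 1: Compute V_q(n, t) = Σ_{j=0}^2 C(n, j) (q−1)^j.
  j = 0: C(14,0)·(1)^0 = 1·1 = 1.
  j = 1: C(14,1)·(1)^1 = 14·1 = 14.
  j = 2: C(14,2)·(1)^2 = 91·1 = 91.
  V_q(n, t) = 1 + 14 + 91 = 106.
Step 2: q^n = 2^14 = 16384.
Step 3: Hamming bound ⌊q^n / V_q(n,t)⌋ = ⌊16384/106⌋ = 154.
Step 4: Compare |C| = 57 to 154: satisfied.
The claimed |C| lies below the Hamming bound.


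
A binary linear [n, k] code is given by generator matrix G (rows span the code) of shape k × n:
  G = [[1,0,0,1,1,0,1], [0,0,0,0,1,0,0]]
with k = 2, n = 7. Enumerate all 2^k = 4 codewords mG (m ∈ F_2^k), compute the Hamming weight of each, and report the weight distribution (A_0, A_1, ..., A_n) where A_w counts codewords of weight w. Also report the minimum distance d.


Weight distribution: A_0 = 1, A_1 = 1, A_3 = 1, A_4 = 1. Minimum distance d = 1.

Enumerate all 2^2 = 4 messages m ∈ F_2^2.
For each, compute codeword c = mG in F_2^7, then tally its weight.
  m = 00 → c = 0000000, weight = 0.
  m = 10 → c = 1001101, weight = 4.
  m = 01 → c = 0000100, weight = 1.
  m = 11 → c = 1001001, weight = 3.
Tally weights:
  weight 0: 1 codewords.
  weight 1: 1 codewords.
  weight 3: 1 codewords.
  weight 4: 1 codewords.
Minimum distance d = smallest w > 0 with A_w > 0 = 1.
Sanity: Σ A_w = 4 = 2^2 = 4 ✓.


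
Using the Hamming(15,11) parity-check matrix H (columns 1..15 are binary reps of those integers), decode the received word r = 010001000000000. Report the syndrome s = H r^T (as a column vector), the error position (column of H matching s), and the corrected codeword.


s = (0, 1, 0, 0)^T, error position = 4, corrected codeword c = 010101000000000

Compute s = H r^T mod 2 one row at a time:
  s_1 = 0 + 0 + 0 + 0 + 0 + 0 + 0 + 0 = 0 ≡ 0 (mod 2).
  s_2 = 0 + 0 + 1 + 0 + 0 + 0 + 0 + 0 = 1 ≡ 1 (mod 2).
  s_3 = 1 + 0 + 1 + 0 + 0 + 0 + 0 + 0 = 2 ≡ 0 (mod 2).
  s_4 = 0 + 0 + 0 + 0 + 0 + 0 + 0 + 0 = 0 ≡ 0 (mod 2).
s = (0, 1, 0, 0)^T — this equals column 4 of H (binary 0100), so error is at position 4.
Correct: flip bit 4 of r = 010001000000000 to get c = 010101000000000.


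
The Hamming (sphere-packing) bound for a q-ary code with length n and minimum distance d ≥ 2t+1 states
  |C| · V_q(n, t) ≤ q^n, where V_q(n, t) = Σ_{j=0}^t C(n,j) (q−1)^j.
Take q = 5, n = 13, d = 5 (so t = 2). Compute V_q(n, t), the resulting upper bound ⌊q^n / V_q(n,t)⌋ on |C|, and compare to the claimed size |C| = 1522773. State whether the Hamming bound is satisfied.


V_q(n, t) = 1301, q^n = 1220703125, Hamming bound = 938280, |C| = 1522773 > bound (violated).

Step 1: Compute V_q(n, t) = Σ_{j=0}^2 C(n, j) (q−1)^j.
  j = 0: C(13,0)·(4)^0 = 1·1 = 1.
  j = 1: C(13,1)·(4)^1 = 13·4 = 52.
  j = 2: C(13,2)·(4)^2 = 78·16 = 1248.
  V_q(n, t) = 1 + 52 + 1248 = 1301.
Step 2: q^n = 5^13 = 1220703125.
Step 3: Hamming bound ⌊q^n / V_q(n,t)⌋ = ⌊1220703125/1301⌋ = 938280.
Step 4: Compare |C| = 1522773 to 938280: violated.
The claimed |C| lies above the Hamming bound, so no 5-ary code of length 13 with d ≥ 5 can have 1522773 codewords.


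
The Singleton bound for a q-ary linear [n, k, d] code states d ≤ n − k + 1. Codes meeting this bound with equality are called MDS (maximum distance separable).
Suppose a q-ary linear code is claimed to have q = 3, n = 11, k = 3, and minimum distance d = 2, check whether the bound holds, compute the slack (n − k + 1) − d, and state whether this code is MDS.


Singleton RHS = n − k + 1 = 9, slack = 7, bound satisfied, not MDS.

Singleton bound: d ≤ n − k + 1.
Here n = 11, k = 3, so n − k + 1 = 9.
Given d = 2, check d ≤ 9: YES.
Slack = (n − k + 1) − d = 7.
The code is NOT MDS (slack = 7 > 0).
Description: the claimed parameters are [11, 3, 2]_3; such a code would be non-MDS.


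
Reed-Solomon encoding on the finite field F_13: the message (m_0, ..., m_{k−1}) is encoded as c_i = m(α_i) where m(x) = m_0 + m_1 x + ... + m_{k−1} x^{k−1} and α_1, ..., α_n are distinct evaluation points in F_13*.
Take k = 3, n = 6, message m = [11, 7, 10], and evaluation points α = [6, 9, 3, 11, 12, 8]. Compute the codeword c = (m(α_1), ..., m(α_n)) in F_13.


c = [10, 0, 5, 11, 1, 5]

Message polynomial: m(x) = 11 + 7·x + 10·x^2 (mod 13).
For each evaluation point α_i, compute m(α_i) mod 13:
  α_1 = 6: Horner steps 10 → 2 → 10, so m(6) = 10.
  α_2 = 9: Horner steps 10 → 6 → 0, so m(9) = 0.
  α_3 = 3: Horner steps 10 → 11 → 5, so m(3) = 5.
  α_4 = 11: Horner steps 10 → 0 → 11, so m(11) = 11.
  α_5 = 12: Horner steps 10 → 10 → 1, so m(12) = 1.
  α_6 = 8: Horner steps 10 → 9 → 5, so m(8) = 5.
Codeword c = [10, 0, 5, 11, 1, 5] ∈ F_13^6.


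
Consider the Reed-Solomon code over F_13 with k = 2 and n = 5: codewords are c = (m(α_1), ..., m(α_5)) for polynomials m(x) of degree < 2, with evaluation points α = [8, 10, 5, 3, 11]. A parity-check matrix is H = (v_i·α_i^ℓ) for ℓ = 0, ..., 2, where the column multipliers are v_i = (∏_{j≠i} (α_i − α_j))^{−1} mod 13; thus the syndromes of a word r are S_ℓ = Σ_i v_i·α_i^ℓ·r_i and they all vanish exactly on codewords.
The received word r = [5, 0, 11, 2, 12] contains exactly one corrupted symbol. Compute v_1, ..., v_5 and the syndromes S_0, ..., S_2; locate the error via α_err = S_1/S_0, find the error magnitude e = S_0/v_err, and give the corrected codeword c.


S = (8, 2, 7), error at position 2, error magnitude e = 12, c = [5, 1, 11, 2, 12].

Step 1: column multipliers v_i = (∏_{j≠i}(α_i − α_j))^{−1} mod 13.
  i = 1 (α = 8): (8−10)(8−5)(8−3)(8−11) = (−2)·3·5·(−3) = 90 ≡ 12, so v_1 = 12^{−1} = 12 (mod 13).
  i = 2 (α = 10): (10−8)(10−5)(10−3)(10−11) = 2·5·7·(−1) = −70 ≡ 8, so v_2 = 8^{−1} = 5 (mod 13).
  i = 3 (α = 5): (5−8)(5−10)(5−3)(5−11) = (−3)·(−5)·2·(−6) = −180 ≡ 2, so v_3 = 2^{−1} = 7 (mod 13).
  i = 4 (α = 3): (3−8)(3−10)(3−5)(3−11) = (−5)·(−7)·(−2)·(−8) = 560 ≡ 1, so v_4 = 1^{−1} = 1 (mod 13).
  i = 5 (α = 11): (11−8)(11−10)(11−5)(11−3) = 3·1·6·8 = 144 ≡ 1, so v_5 = 1^{−1} = 1 (mod 13).
  v = [12, 5, 7, 1, 1].
Step 2: syndromes of r = [5, 0, 11, 2, 12] (all sums mod 13).
  S_0 = Σ v_i r_i = 12·5 + 5·0 + 7·11 + 1·2 + 1·12 = 151 ≡ 8.
  S_1 = Σ v_i α_i r_i = 12·8·5 + 5·10·0 + 7·5·11 + 1·3·2 + 1·11·12 = 1003 ≡ 2.
  α_i^2 mod 13 = [12, 9, 12, 9, 4].
  S_2 = Σ v_i α_i^2 r_i = 12·12·5 + 5·9·0 + 7·12·11 + 1·9·2 + 1·4·12 = 1710 ≡ 7.
  S = (8, 2, 7) ≠ 0, so r is not a codeword (an error is present).
Step 3: locate the error. For a single error e at position i, S_ℓ = v_i·e·α_i^ℓ, so α_err = S_1/S_0.
  S_0^{−1} = 8^{−1} = 5 (mod 13), so α_err = 2·5 = 10 ≡ 10 = α_2. Error position i = 2.
  Consistency check: S_2/S_1 = 7·7 = 49 ≡ 10 = α_err ✓ (single-error assumption holds).
Step 4: error magnitude e = S_0/v_2 = S_0·∏_{j≠2}(α_2 − α_j) = 8·8 = 64 ≡ 12 (mod 13).
Step 5: correct position 2: c_2 = r_2 − e = 0 − 12 ≡ 1 (mod 13). Hence c = [5, 1, 11, 2, 12].
  Check: interpolating c through the α_i gives m(x) = 8 + 11·x (degree < 2) with m(α_i) = c_i for every i, so c is indeed a codeword.


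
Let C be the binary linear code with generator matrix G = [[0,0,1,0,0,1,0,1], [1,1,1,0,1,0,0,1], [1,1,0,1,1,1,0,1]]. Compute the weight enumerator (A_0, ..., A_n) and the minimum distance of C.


Weight distribution: A_0 = 1, A_2 = 1, A_3 = 2, A_4 = 1, A_5 = 2, A_6 = 1. Minimum distance d = 2.

Enumerate all 2^3 = 8 messages m ∈ F_2^3.
For each, compute codeword c = mG in F_2^8, then tally its weight.
  m = 000 → c = 00000000, weight = 0.
  m = 100 → c = 00100101, weight = 3.
  m = 010 → c = 11101001, weight = 5.
  m = 110 → c = 11001100, weight = 4.
  m = 001 → c = 11011101, weight = 6.
  m = 101 → c = 11111000, weight = 5.
  m = 011 → c = 00110100, weight = 3.
  m = 111 → c = 00010001, weight = 2.
Tally weights:
  weight 0: 1 codewords.
  weight 2: 1 codewords.
  weight 3: 2 codewords.
  weight 4: 1 codewords.
  weight 5: 2 codewords.
  weight 6: 1 codewords.
Minimum distance d = smallest w > 0 with A_w > 0 = 2.
Sanity: Σ A_w = 8 = 2^3 = 8 ✓.


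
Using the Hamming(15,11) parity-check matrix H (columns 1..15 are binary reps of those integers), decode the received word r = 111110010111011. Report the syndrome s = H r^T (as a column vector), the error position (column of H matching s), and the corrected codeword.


s = (0, 1, 0, 1)^T, error position = 5, corrected codeword c = 111100010111011

Compute s = H r^T mod 2 one row at a time:
  s_1 = 1 + 0 + 1 + 1 + 1 + 0 + 1 + 1 = 6 ≡ 0 (mod 2).
  s_2 = 1 + 1 + 0 + 0 + 1 + 0 + 1 + 1 = 5 ≡ 1 (mod 2).
  s_3 = 1 + 1 + 0 + 0 + 1 + 1 + 1 + 1 = 6 ≡ 0 (mod 2).
  s_4 = 1 + 1 + 1 + 0 + 0 + 1 + 0 + 1 = 5 ≡ 1 (mod 2).
s = (0, 1, 0, 1)^T — this equals column 5 of H (binary 0101), so error is at position 5.
Correct: flip bit 5 of r = 111110010111011 to get c = 111100010111011.


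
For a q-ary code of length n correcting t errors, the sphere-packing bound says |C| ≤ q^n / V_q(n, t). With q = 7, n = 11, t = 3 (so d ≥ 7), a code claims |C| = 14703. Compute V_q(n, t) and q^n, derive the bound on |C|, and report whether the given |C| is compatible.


V_q(n, t) = 37687, q^n = 1977326743, Hamming bound = 52467, |C| = 14703 ≤ bound (satisfied).

Step 1: Compute V_q(n, t) = Σ_{j=0}^3 C(n, j) (q−1)^j.
  j = 0: C(11,0)·(6)^0 = 1·1 = 1.
  j = 1: C(11,1)·(6)^1 = 11·6 = 66.
  j = 2: C(11,2)·(6)^2 = 55·36 = 1980.
  j = 3: C(11,3)·(6)^3 = 165·216 = 35640.
  V_q(n, t) = 1 + 66 + 1980 + 35640 = 37687.
Step 2: q^n = 7^11 = 1977326743.
Step 3: Hamming bound ⌊q^n / V_q(n,t)⌋ = ⌊1977326743/37687⌋ = 52467.
Step 4: Compare |C| = 14703 to 52467: satisfied.
The claimed |C| lies below the Hamming bound.


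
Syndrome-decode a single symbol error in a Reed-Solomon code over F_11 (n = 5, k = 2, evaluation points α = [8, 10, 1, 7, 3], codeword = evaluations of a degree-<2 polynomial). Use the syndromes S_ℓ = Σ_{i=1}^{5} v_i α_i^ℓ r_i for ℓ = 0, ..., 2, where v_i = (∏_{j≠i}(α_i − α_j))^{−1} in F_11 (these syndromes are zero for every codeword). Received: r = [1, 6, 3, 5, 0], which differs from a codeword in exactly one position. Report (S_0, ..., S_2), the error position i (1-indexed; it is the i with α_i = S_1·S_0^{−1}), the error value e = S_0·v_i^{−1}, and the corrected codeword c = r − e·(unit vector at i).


S = (2, 5, 7), error at position 1, error magnitude e = 3, c = [9, 6, 3, 5, 0].

Step 1: column multipliers v_i = (∏_{j≠i}(α_i − α_j))^{−1} mod 11.
  i = 1 (α = 8): (8−10)(8−1)(8−7)(8−3) = (−2)·7·1·5 = −70 ≡ 7, so v_1 = 7^{−1} = 8 (mod 11).
  i = 2 (α = 10): (10−8)(10−1)(10−7)(10−3) = 2·9·3·7 = 378 ≡ 4, so v_2 = 4^{−1} = 3 (mod 11).
  i = 3 (α = 1): (1−8)(1−10)(1−7)(1−3) = (−7)·(−9)·(−6)·(−2) = 756 ≡ 8, so v_3 = 8^{−1} = 7 (mod 11).
  i = 4 (α = 7): (7−8)(7−10)(7−1)(7−3) = (−1)·(−3)·6·4 = 72 ≡ 6, so v_4 = 6^{−1} = 2 (mod 11).
  i = 5 (α = 3): (3−8)(3−10)(3−1)(3−7) = (−5)·(−7)·2·(−4) = −280 ≡ 6, so v_5 = 6^{−1} = 2 (mod 11).
  v = [8, 3, 7, 2, 2].
Step 2: syndromes of r = [1, 6, 3, 5, 0] (all sums mod 11).
  S_0 = Σ v_i r_i = 8·1 + 3·6 + 7·3 + 2·5 + 2·0 = 57 ≡ 2.
  S_1 = Σ v_i α_i r_i = 8·8·1 + 3·10·6 + 7·1·3 + 2·7·5 + 2·3·0 = 335 ≡ 5.
  α_i^2 mod 11 = [9, 1, 1, 5, 9].
  S_2 = Σ v_i α_i^2 r_i = 8·9·1 + 3·1·6 + 7·1·3 + 2·5·5 + 2·9·0 = 161 ≡ 7.
  S = (2, 5, 7) ≠ 0, so r is not a codeword (an error is present).
Step 3: locate the error. For a single error e at position i, S_ℓ = v_i·e·α_i^ℓ, so α_err = S_1/S_0.
  S_0^{−1} = 2^{−1} = 6 (mod 11), so α_err = 5·6 = 30 ≡ 8 = α_1. Error position i = 1.
  Consistency check: S_2/S_1 = 7·9 = 63 ≡ 8 = α_err ✓ (single-error assumption holds).
Step 4: error magnitude e = S_0/v_1 = S_0·∏_{j≠1}(α_1 − α_j) = 2·7 = 14 ≡ 3 (mod 11).
Step 5: correct position 1: c_1 = r_1 − e = 1 − 3 ≡ 9 (mod 11). Hence c = [9, 6, 3, 5, 0].
  Check: interpolating c through the α_i gives m(x) = 10 + 4·x (degree < 2) with m(α_i) = c_i for every i, so c is indeed a codeword.


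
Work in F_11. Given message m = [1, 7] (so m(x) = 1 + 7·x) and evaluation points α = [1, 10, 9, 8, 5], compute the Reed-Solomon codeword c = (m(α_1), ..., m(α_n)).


c = [8, 5, 9, 2, 3]

Message polynomial: m(x) = 1 + 7·x (mod 11).
For each evaluation point α_i, compute m(α_i) mod 11:
  α_1 = 1: Horner steps 7 → 8, so m(1) = 8.
  α_2 = 10: Horner steps 7 → 5, so m(10) = 5.
  α_3 = 9: Horner steps 7 → 9, so m(9) = 9.
  α_4 = 8: Horner steps 7 → 2, so m(8) = 2.
  α_5 = 5: Horner steps 7 → 3, so m(5) = 3.
Codeword c = [8, 5, 9, 2, 3] ∈ F_11^5.


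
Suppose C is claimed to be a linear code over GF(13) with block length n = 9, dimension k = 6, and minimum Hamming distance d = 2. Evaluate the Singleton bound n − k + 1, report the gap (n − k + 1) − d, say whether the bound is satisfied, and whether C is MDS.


Singleton RHS = n − k + 1 = 4, slack = 2, bound satisfied, not MDS.

Singleton bound: d ≤ n − k + 1.
Here n = 9, k = 6, so n − k + 1 = 4.
Given d = 2, check d ≤ 4: YES.
Slack = (n − k + 1) − d = 2.
The code is NOT MDS (slack = 2 > 0).
Description: the claimed parameters are [9, 6, 2]_13; such a code would be non-MDS.


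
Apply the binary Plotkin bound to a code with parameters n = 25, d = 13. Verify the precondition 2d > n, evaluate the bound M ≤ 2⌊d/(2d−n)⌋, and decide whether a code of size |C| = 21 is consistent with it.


Plotkin bound M ≤ 26; given |C| = 21 ≤ bound (satisfied).

Check applicability: 2d = 26, n = 25.
2d − n = 1 > 0, so Plotkin applies.
Compute d/(2d−n) = 13/1 ≈ 13.0000.
⌊d/(2d−n)⌋ = 13.
Plotkin bound: M ≤ 2·13 = 26.
Given |C| = 21, check: satisfied.
This |C| is below the Plotkin bound.


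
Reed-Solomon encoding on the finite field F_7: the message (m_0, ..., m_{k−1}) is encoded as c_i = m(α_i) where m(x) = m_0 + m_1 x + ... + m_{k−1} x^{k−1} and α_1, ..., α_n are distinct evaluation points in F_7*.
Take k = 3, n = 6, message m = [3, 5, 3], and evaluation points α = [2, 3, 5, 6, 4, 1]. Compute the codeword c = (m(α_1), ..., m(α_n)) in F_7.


c = [4, 3, 5, 1, 1, 4]

Message polynomial: m(x) = 3 + 5·x + 3·x^2 (mod 7).
For each evaluation point α_i, compute m(α_i) mod 7:
  α_1 = 2: Horner steps 3 → 4 → 4, so m(2) = 4.
  α_2 = 3: Horner steps 3 → 0 → 3, so m(3) = 3.
  α_3 = 5: Horner steps 3 → 6 → 5, so m(5) = 5.
  α_4 = 6: Horner steps 3 → 2 → 1, so m(6) = 1.
  α_5 = 4: Horner steps 3 → 3 → 1, so m(4) = 1.
  α_6 = 1: Horner steps 3 → 1 → 4, so m(1) = 4.
Codeword c = [4, 3, 5, 1, 1, 4] ∈ F_7^6.


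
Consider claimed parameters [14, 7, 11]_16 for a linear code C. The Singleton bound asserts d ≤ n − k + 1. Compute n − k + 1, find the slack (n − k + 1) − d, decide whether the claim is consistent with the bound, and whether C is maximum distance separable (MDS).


Singleton RHS = n − k + 1 = 8, slack = -3, bound violated (no such code; not MDS).

Singleton bound: d ≤ n − k + 1.
Here n = 14, k = 7, so n − k + 1 = 8.
Given d = 11, check d ≤ 8: NO.
Slack = (n − k + 1) − d = -3.
The slack is negative: d = 11 exceeds n − k + 1 = 8 by 3, so the Singleton bound is violated and no linear [14, 7, 11]_16 code can exist. In particular it is not MDS (MDS requires d = n − k + 1 exactly).
Description: the claimed parameters are [14, 7, 11]_16; such a code would be impossible (violates the Singleton bound).


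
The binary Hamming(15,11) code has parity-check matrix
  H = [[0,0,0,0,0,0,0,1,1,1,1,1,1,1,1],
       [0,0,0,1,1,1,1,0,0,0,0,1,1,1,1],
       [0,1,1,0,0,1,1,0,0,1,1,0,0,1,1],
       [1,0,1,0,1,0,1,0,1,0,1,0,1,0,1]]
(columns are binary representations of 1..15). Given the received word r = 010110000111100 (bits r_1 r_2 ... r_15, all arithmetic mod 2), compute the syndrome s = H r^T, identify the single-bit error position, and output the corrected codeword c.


s = (0, 0, 1, 1)^T, error position = 3, corrected codeword c = 011110000111100

Compute s = H r^T mod 2 one row at a time:
  s_1 = 0 + 0 + 1 + 1 + 1 + 1 + 0 + 0 = 4 ≡ 0 (mod 2).
  s_2 = 1 + 1 + 0 + 0 + 1 + 1 + 0 + 0 = 4 ≡ 0 (mod 2).
  s_3 = 1 + 0 + 0 + 0 + 1 + 1 + 0 + 0 = 3 ≡ 1 (mod 2).
  s_4 = 0 + 0 + 1 + 0 + 0 + 1 + 1 + 0 = 3 ≡ 1 (mod 2).
s = (0, 0, 1, 1)^T — this equals column 3 of H (binary 0011), so error is at position 3.
Correct: flip bit 3 of r = 010110000111100 to get c = 011110000111100.


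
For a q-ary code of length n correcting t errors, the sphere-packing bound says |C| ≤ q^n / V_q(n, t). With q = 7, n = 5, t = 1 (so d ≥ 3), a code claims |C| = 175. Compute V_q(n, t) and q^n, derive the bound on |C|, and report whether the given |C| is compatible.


V_q(n, t) = 31, q^n = 16807, Hamming bound = 542, |C| = 175 ≤ bound (satisfied).

Step 1: Compute V_q(n, t) = Σ_{j=0}^1 C(n, j) (q−1)^j.
  j = 0: C(5,0)·(6)^0 = 1·1 = 1.
  j = 1: C(5,1)·(6)^1 = 5·6 = 30.
  V_q(n, t) = 1 + 30 = 31.
Step 2: q^n = 7^5 = 16807.
Step 3: Hamming bound ⌊q^n / V_q(n,t)⌋ = ⌊16807/31⌋ = 542.
Step 4: Compare |C| = 175 to 542: satisfied.
The claimed |C| lies below the Hamming bound.


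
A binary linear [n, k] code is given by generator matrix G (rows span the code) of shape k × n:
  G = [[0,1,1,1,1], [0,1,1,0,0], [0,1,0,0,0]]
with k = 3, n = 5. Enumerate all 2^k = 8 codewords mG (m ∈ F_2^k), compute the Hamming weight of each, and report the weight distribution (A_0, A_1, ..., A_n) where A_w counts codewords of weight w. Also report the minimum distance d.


Weight distribution: A_0 = 1, A_1 = 2, A_2 = 2, A_3 = 2, A_4 = 1. Minimum distance d = 1.

Enumerate all 2^3 = 8 messages m ∈ F_2^3.
For each, compute codeword c = mG in F_2^5, then tally its weight.
  m = 000 → c = 00000, weight = 0.
  m = 100 → c = 01111, weight = 4.
  m = 010 → c = 01100, weight = 2.
  m = 110 → c = 00011, weight = 2.
  m = 001 → c = 01000, weight = 1.
  m = 101 → c = 00111, weight = 3.
  m = 011 → c = 00100, weight = 1.
  m = 111 → c = 01011, weight = 3.
Tally weights:
  weight 0: 1 codewords.
  weight 1: 2 codewords.
  weight 2: 2 codewords.
  weight 3: 2 codewords.
  weight 4: 1 codewords.
Minimum distance d = smallest w > 0 with A_w > 0 = 1.
Sanity: Σ A_w = 8 = 2^3 = 8 ✓.


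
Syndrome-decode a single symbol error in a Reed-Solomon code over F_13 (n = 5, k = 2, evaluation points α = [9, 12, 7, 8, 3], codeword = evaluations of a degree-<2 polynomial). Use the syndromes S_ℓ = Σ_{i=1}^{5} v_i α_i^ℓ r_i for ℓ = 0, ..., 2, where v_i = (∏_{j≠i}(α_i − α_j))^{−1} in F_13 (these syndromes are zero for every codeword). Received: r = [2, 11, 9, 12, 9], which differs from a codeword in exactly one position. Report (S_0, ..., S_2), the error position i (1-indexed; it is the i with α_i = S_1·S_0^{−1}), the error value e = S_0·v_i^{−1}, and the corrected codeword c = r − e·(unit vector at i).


S = (12, 10, 4), error at position 5, error magnitude e = 12, c = [2, 11, 9, 12, 10].

Step 1: column multipliers v_i = (∏_{j≠i}(α_i − α_j))^{−1} mod 13.
  i = 1 (α = 9): (9−12)(9−7)(9−8)(9−3) = (−3)·2·1·6 = −36 ≡ 3, so v_1 = 3^{−1} = 9 (mod 13).
  i = 2 (α = 12): (12−9)(12−7)(12−8)(12−3) = 3·5·4·9 = 540 ≡ 7, so v_2 = 7^{−1} = 2 (mod 13).
  i = 3 (α = 7): (7−9)(7−12)(7−8)(7−3) = (−2)·(−5)·(−1)·4 = −40 ≡ 12, so v_3 = 12^{−1} = 12 (mod 13).
  i = 4 (α = 8): (8−9)(8−12)(8−7)(8−3) = (−1)·(−4)·1·5 = 20 ≡ 7, so v_4 = 7^{−1} = 2 (mod 13).
  i = 5 (α = 3): (3−9)(3−12)(3−7)(3−8) = (−6)·(−9)·(−4)·(−5) = 1080 ≡ 1, so v_5 = 1^{−1} = 1 (mod 13).
  v = [9, 2, 12, 2, 1].
Step 2: syndromes of r = [2, 11, 9, 12, 9] (all sums mod 13).
  S_0 = Σ v_i r_i = 9·2 + 2·11 + 12·9 + 2·12 + 1·9 = 181 ≡ 12.
  S_1 = Σ v_i α_i r_i = 9·9·2 + 2·12·11 + 12·7·9 + 2·8·12 + 1·3·9 = 1401 ≡ 10.
  α_i^2 mod 13 = [3, 1, 10, 12, 9].
  S_2 = Σ v_i α_i^2 r_i = 9·3·2 + 2·1·11 + 12·10·9 + 2·12·12 + 1·9·9 = 1525 ≡ 4.
  S = (12, 10, 4) ≠ 0, so r is not a codeword (an error is present).
Step 3: locate the error. For a single error e at position i, S_ℓ = v_i·e·α_i^ℓ, so α_err = S_1/S_0.
  S_0^{−1} = 12^{−1} = 12 (mod 13), so α_err = 10·12 = 120 ≡ 3 = α_5. Error position i = 5.
  Consistency check: S_2/S_1 = 4·4 = 16 ≡ 3 = α_err ✓ (single-error assumption holds).
Step 4: error magnitude e = S_0/v_5 = S_0·∏_{j≠5}(α_5 − α_j) = 12·1 = 12 ≡ 12 (mod 13).
Step 5: correct position 5: c_5 = r_5 − e = 9 − 12 ≡ 10 (mod 13). Hence c = [2, 11, 9, 12, 10].
  Check: interpolating c through the α_i gives m(x) = 1 + 3·x (degree < 2) with m(α_i) = c_i for every i, so c is indeed a codeword.


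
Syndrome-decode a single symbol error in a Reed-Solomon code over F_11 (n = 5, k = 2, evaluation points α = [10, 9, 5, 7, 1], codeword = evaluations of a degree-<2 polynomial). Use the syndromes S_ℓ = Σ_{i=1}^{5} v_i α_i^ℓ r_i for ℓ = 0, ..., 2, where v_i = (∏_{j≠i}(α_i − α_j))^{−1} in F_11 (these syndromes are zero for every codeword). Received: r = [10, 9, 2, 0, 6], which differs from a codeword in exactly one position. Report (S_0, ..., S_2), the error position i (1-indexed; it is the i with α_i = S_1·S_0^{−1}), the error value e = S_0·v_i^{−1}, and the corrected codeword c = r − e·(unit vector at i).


S = (8, 3, 8), error at position 1, error magnitude e = 2, c = [8, 9, 2, 0, 6].

Step 1: column multipliers v_i = (∏_{j≠i}(α_i − α_j))^{−1} mod 11.
  i = 1 (α = 10): (10−9)(10−5)(10−7)(10−1) = 1·5·3·9 = 135 ≡ 3, so v_1 = 3^{−1} = 4 (mod 11).
  i = 2 (α = 9): (9−10)(9−5)(9−7)(9−1) = (−1)·4·2·8 = −64 ≡ 2, so v_2 = 2^{−1} = 6 (mod 11).
  i = 3 (α = 5): (5−10)(5−9)(5−7)(5−1) = (−5)·(−4)·(−2)·4 = −160 ≡ 5, so v_3 = 5^{−1} = 9 (mod 11).
  i = 4 (α = 7): (7−10)(7−9)(7−5)(7−1) = (−3)·(−2)·2·6 = 72 ≡ 6, so v_4 = 6^{−1} = 2 (mod 11).
  i = 5 (α = 1): (1−10)(1−9)(1−5)(1−7) = (−9)·(−8)·(−4)·(−6) = 1728 ≡ 1, so v_5 = 1^{−1} = 1 (mod 11).
  v = [4, 6, 9, 2, 1].
Step 2: syndromes of r = [10, 9, 2, 0, 6] (all sums mod 11).
  S_0 = Σ v_i r_i = 4·10 + 6·9 + 9·2 + 2·0 + 1·6 = 118 ≡ 8.
  S_1 = Σ v_i α_i r_i = 4·10·10 + 6·9·9 + 9·5·2 + 2·7·0 + 1·1·6 = 982 ≡ 3.
  α_i^2 mod 11 = [1, 4, 3, 5, 1].
  S_2 = Σ v_i α_i^2 r_i = 4·1·10 + 6·4·9 + 9·3·2 + 2·5·0 + 1·1·6 = 316 ≡ 8.
  S = (8, 3, 8) ≠ 0, so r is not a codeword (an error is present).
Step 3: locate the error. For a single error e at position i, S_ℓ = v_i·e·α_i^ℓ, so α_err = S_1/S_0.
  S_0^{−1} = 8^{−1} = 7 (mod 11), so α_err = 3·7 = 21 ≡ 10 = α_1. Error position i = 1.
  Consistency check: S_2/S_1 = 8·4 = 32 ≡ 10 = α_err ✓ (single-error assumption holds).
Step 4: error magnitude e = S_0/v_1 = S_0·∏_{j≠1}(α_1 − α_j) = 8·3 = 24 ≡ 2 (mod 11).
Step 5: correct position 1: c_1 = r_1 − e = 10 − 2 ≡ 8 (mod 11). Hence c = [8, 9, 2, 0, 6].
  Check: interpolating c through the α_i gives m(x) = 7 + 10·x (degree < 2) with m(α_i) = c_i for every i, so c is indeed a codeword.


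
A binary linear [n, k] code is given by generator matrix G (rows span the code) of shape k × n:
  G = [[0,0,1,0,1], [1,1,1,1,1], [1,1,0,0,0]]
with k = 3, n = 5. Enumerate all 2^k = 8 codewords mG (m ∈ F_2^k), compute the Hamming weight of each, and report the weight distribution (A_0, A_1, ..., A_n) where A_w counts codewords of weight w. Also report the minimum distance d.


Weight distribution: A_0 = 1, A_1 = 1, A_2 = 2, A_3 = 2, A_4 = 1, A_5 = 1. Minimum distance d = 1.

Enumerate all 2^3 = 8 messages m ∈ F_2^3.
For each, compute codeword c = mG in F_2^5, then tally its weight.
  m = 000 → c = 00000, weight = 0.
  m = 100 → c = 00101, weight = 2.
  m = 010 → c = 11111, weight = 5.
  m = 110 → c = 11010, weight = 3.
  m = 001 → c = 11000, weight = 2.
  m = 101 → c = 11101, weight = 4.
  m = 011 → c = 00111, weight = 3.
  m = 111 → c = 00010, weight = 1.
Tally weights:
  weight 0: 1 codewords.
  weight 1: 1 codewords.
  weight 2: 2 codewords.
  weight 3: 2 codewords.
  weight 4: 1 codewords.
  weight 5: 1 codewords.
Minimum distance d = smallest w > 0 with A_w > 0 = 1.
Sanity: Σ A_w = 8 = 2^3 = 8 ✓.


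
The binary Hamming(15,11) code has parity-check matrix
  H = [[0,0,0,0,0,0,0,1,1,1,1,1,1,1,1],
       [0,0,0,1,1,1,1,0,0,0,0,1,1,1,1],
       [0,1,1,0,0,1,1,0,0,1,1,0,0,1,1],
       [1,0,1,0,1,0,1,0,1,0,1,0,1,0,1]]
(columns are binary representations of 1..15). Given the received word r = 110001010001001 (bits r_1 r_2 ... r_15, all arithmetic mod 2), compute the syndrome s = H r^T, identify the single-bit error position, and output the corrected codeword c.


s = (1, 1, 1, 0)^T, error position = 14, corrected codeword c = 110001010001011

Compute s = H r^T mod 2 one row at a time:
  s_1 = 1 + 0 + 0 + 0 + 1 + 0 + 0 + 1 = 3 ≡ 1 (mod 2).
  s_2 = 0 + 0 + 1 + 0 + 1 + 0 + 0 + 1 = 3 ≡ 1 (mod 2).
  s_3 = 1 + 0 + 1 + 0 + 0 + 0 + 0 + 1 = 3 ≡ 1 (mod 2).
  s_4 = 1 + 0 + 0 + 0 + 0 + 0 + 0 + 1 = 2 ≡ 0 (mod 2).
s = (1, 1, 1, 0)^T — this equals column 14 of H (binary 1110), so error is at position 14.
Correct: flip bit 14 of r = 110001010001001 to get c = 110001010001011.


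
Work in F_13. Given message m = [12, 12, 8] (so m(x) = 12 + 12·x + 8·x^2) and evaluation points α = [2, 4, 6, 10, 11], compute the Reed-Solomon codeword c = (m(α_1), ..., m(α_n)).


c = [3, 6, 8, 9, 7]

Message polynomial: m(x) = 12 + 12·x + 8·x^2 (mod 13).
For each evaluation point α_i, compute m(α_i) mod 13:
  α_1 = 2: Horner steps 8 → 2 → 3, so m(2) = 3.
  α_2 = 4: Horner steps 8 → 5 → 6, so m(4) = 6.
  α_3 = 6: Horner steps 8 → 8 → 8, so m(6) = 8.
  α_4 = 10: Horner steps 8 → 1 → 9, so m(10) = 9.
  α_5 = 11: Horner steps 8 → 9 → 7, so m(11) = 7.
Codeword c = [3, 6, 8, 9, 7] ∈ F_13^5.


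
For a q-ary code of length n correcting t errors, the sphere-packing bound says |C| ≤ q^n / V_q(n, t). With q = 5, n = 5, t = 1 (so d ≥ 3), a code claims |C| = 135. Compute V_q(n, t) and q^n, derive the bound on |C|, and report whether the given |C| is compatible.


V_q(n, t) = 21, q^n = 3125, Hamming bound = 148, |C| = 135 ≤ bound (satisfied).

Step 1: Compute V_q(n, t) = Σ_{j=0}^1 C(n, j) (q−1)^j.
  j = 0: C(5,0)·(4)^0 = 1·1 = 1.
  j = 1: C(5,1)·(4)^1 = 5·4 = 20.
  V_q(n, t) = 1 + 20 = 21.
Step 2: q^n = 5^5 = 3125.
Step 3: Hamming bound ⌊q^n / V_q(n,t)⌋ = ⌊3125/21⌋ = 148.
Step 4: Compare |C| = 135 to 148: satisfied.
The claimed |C| lies below the Hamming bound.


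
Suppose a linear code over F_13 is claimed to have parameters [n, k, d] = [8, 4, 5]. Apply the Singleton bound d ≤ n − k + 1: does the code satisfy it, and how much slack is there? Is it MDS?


Singleton RHS = n − k + 1 = 5, slack = 0, bound satisfied, MDS.

Singleton bound: d ≤ n − k + 1.
Here n = 8, k = 4, so n − k + 1 = 5.
Given d = 5, check d ≤ 5: YES.
Slack = (n − k + 1) − d = 0.
The code is MDS (slack = 0).
Description: the claimed parameters are [8, 4, 5]_13; such a code would be MDS (meets Singleton bound).


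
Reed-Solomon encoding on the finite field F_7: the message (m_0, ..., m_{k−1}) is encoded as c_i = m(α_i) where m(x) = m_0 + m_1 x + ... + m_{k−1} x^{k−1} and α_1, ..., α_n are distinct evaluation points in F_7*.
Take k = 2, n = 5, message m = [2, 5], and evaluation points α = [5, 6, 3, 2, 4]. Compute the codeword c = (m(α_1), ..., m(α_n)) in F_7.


c = [6, 4, 3, 5, 1]

Message polynomial: m(x) = 2 + 5·x (mod 7).
For each evaluation point α_i, compute m(α_i) mod 7:
  α_1 = 5: Horner steps 5 → 6, so m(5) = 6.
  α_2 = 6: Horner steps 5 → 4, so m(6) = 4.
  α_3 = 3: Horner steps 5 → 3, so m(3) = 3.
  α_4 = 2: Horner steps 5 → 5, so m(2) = 5.
  α_5 = 4: Horner steps 5 → 1, so m(4) = 1.
Codeword c = [6, 4, 3, 5, 1] ∈ F_7^5.


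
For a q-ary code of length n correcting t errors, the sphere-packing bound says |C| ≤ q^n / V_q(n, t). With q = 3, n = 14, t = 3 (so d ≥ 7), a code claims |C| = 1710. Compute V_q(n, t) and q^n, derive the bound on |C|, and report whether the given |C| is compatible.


V_q(n, t) = 3305, q^n = 4782969, Hamming bound = 1447, |C| = 1710 > bound (violated).

Step 1: Compute V_q(n, t) = Σ_{j=0}^3 C(n, j) (q−1)^j.
  j = 0: C(14,0)·(2)^0 = 1·1 = 1.
  j = 1: C(14,1)·(2)^1 = 14·2 = 28.
  j = 2: C(14,2)·(2)^2 = 91·4 = 364.
  j = 3: C(14,3)·(2)^3 = 364·8 = 2912.
  V_q(n, t) = 1 + 28 + 364 + 2912 = 3305.
Step 2: q^n = 3^14 = 4782969.
Step 3: Hamming bound ⌊q^n / V_q(n,t)⌋ = ⌊4782969/3305⌋ = 1447.
Step 4: Compare |C| = 1710 to 1447: violated.
The claimed |C| lies above the Hamming bound, so no 3-ary code of length 14 with d ≥ 7 can have 1710 codewords.


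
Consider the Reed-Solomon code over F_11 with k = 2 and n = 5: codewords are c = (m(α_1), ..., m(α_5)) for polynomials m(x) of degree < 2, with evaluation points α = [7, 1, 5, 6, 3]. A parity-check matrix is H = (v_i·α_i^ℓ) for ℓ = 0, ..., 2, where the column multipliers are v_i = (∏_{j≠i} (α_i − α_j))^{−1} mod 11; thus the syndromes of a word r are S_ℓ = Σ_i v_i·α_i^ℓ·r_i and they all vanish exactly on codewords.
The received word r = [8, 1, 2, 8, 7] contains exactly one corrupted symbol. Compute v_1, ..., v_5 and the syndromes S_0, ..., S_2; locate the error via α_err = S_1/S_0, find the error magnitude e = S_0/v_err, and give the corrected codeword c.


S = (2, 1, 6), error at position 4, error magnitude e = 3, c = [8, 1, 2, 5, 7].

Step 1: column multipliers v_i = (∏_{j≠i}(α_i − α_j))^{−1} mod 11.
  i = 1 (α = 7): (7−1)(7−5)(7−6)(7−3) = 6·2·1·4 = 48 ≡ 4, so v_1 = 4^{−1} = 3 (mod 11).
  i = 2 (α = 1): (1−7)(1−5)(1−6)(1−3) = (−6)·(−4)·(−5)·(−2) = 240 ≡ 9, so v_2 = 9^{−1} = 5 (mod 11).
  i = 3 (α = 5): (5−7)(5−1)(5−6)(5−3) = (−2)·4·(−1)·2 = 16 ≡ 5, so v_3 = 5^{−1} = 9 (mod 11).
  i = 4 (α = 6): (6−7)(6−1)(6−5)(6−3) = (−1)·5·1·3 = −15 ≡ 7, so v_4 = 7^{−1} = 8 (mod 11).
  i = 5 (α = 3): (3−7)(3−1)(3−5)(3−6) = (−4)·2·(−2)·(−3) = −48 ≡ 7, so v_5 = 7^{−1} = 8 (mod 11).
  v = [3, 5, 9, 8, 8].
Step 2: syndromes of r = [8, 1, 2, 8, 7] (all sums mod 11).
  S_0 = Σ v_i r_i = 3·8 + 5·1 + 9·2 + 8·8 + 8·7 = 167 ≡ 2.
  S_1 = Σ v_i α_i r_i = 3·7·8 + 5·1·1 + 9·5·2 + 8·6·8 + 8·3·7 = 815 ≡ 1.
  α_i^2 mod 11 = [5, 1, 3, 3, 9].
  S_2 = Σ v_i α_i^2 r_i = 3·5·8 + 5·1·1 + 9·3·2 + 8·3·8 + 8·9·7 = 875 ≡ 6.
  S = (2, 1, 6) ≠ 0, so r is not a codeword (an error is present).
Step 3: locate the error. For a single error e at position i, S_ℓ = v_i·e·α_i^ℓ, so α_err = S_1/S_0.
  S_0^{−1} = 2^{−1} = 6 (mod 11), so α_err = 1·6 = 6 ≡ 6 = α_4. Error position i = 4.
  Consistency check: S_2/S_1 = 6·1 = 6 ≡ 6 = α_err ✓ (single-error assumption holds).
Step 4: error magnitude e = S_0/v_4 = S_0·∏_{j≠4}(α_4 − α_j) = 2·7 = 14 ≡ 3 (mod 11).
Step 5: correct position 4: c_4 = r_4 − e = 8 − 3 ≡ 5 (mod 11). Hence c = [8, 1, 2, 5, 7].
  Check: interpolating c through the α_i gives m(x) = 9 + 3·x (degree < 2) with m(α_i) = c_i for every i, so c is indeed a codeword.


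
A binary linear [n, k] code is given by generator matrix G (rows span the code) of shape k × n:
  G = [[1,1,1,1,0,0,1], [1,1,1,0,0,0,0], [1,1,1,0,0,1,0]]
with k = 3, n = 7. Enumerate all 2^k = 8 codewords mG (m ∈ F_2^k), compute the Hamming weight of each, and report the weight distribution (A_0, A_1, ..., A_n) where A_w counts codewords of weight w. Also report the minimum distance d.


Weight distribution: A_0 = 1, A_1 = 1, A_2 = 1, A_3 = 2, A_4 = 1, A_5 = 1, A_6 = 1. Minimum distance d = 1.

Enumerate all 2^3 = 8 messages m ∈ F_2^3.
For each, compute codeword c = mG in F_2^7, then tally its weight.
  m = 000 → c = 0000000, weight = 0.
  m = 100 → c = 1111001, weight = 5.
  m = 010 → c = 1110000, weight = 3.
  m = 110 → c = 0001001, weight = 2.
  m = 001 → c = 1110010, weight = 4.
  m = 101 → c = 0001011, weight = 3.
  m = 011 → c = 0000010, weight = 1.
  m = 111 → c = 1111011, weight = 6.
Tally weights:
  weight 0: 1 codewords.
  weight 1: 1 codewords.
  weight 2: 1 codewords.
  weight 3: 2 codewords.
  weight 4: 1 codewords.
  weight 5: 1 codewords.
  weight 6: 1 codewords.
Minimum distance d = smallest w > 0 with A_w > 0 = 1.
Sanity: Σ A_w = 8 = 2^3 = 8 ✓.


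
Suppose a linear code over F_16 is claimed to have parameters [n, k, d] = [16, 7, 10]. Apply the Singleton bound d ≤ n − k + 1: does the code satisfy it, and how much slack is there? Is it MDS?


Singleton RHS = n − k + 1 = 10, slack = 0, bound satisfied, MDS.

Singleton bound: d ≤ n − k + 1.
Here n = 16, k = 7, so n − k + 1 = 10.
Given d = 10, check d ≤ 10: YES.
Slack = (n − k + 1) − d = 0.
The code is MDS (slack = 0).
Description: the claimed parameters are [16, 7, 10]_16; such a code would be MDS (meets Singleton bound).


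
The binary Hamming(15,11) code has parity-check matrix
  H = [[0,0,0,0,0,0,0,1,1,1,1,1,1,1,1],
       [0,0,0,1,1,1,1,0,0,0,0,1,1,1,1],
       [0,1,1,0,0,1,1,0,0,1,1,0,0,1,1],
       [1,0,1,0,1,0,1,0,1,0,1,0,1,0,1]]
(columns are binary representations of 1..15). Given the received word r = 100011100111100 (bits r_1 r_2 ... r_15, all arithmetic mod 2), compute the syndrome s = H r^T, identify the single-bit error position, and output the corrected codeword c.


s = (0, 1, 0, 1)^T, error position = 5, corrected codeword c = 100001100111100

Compute s = H r^T mod 2 one row at a time:
  s_1 = 0 + 0 + 1 + 1 + 1 + 1 + 0 + 0 = 4 ≡ 0 (mod 2).
  s_2 = 0 + 1 + 1 + 1 + 1 + 1 + 0 + 0 = 5 ≡ 1 (mod 2).
  s_3 = 0 + 0 + 1 + 1 + 1 + 1 + 0 + 0 = 4 ≡ 0 (mod 2).
  s_4 = 1 + 0 + 1 + 1 + 0 + 1 + 1 + 0 = 5 ≡ 1 (mod 2).
s = (0, 1, 0, 1)^T — this equals column 5 of H (binary 0101), so error is at position 5.
Correct: flip bit 5 of r = 100011100111100 to get c = 100001100111100.


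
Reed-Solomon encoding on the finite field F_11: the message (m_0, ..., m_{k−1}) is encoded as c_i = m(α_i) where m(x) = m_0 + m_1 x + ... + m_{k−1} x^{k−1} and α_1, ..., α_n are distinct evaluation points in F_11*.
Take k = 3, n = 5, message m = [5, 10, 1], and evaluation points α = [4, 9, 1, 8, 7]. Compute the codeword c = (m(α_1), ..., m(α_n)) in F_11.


c = [6, 0, 5, 6, 3]

Message polynomial: m(x) = 5 + 10·x + 1·x^2 (mod 11).
For each evaluation point α_i, compute m(α_i) mod 11:
  α_1 = 4: Horner steps 1 → 3 → 6, so m(4) = 6.
  α_2 = 9: Horner steps 1 → 8 → 0, so m(9) = 0.
  α_3 = 1: Horner steps 1 → 0 → 5, so m(1) = 5.
  α_4 = 8: Horner steps 1 → 7 → 6, so m(8) = 6.
  α_5 = 7: Horner steps 1 → 6 → 3, so m(7) = 3.
Codeword c = [6, 0, 5, 6, 3] ∈ F_11^5.


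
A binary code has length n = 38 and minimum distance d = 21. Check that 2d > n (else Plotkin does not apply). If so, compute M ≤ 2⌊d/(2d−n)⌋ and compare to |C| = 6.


Plotkin bound M ≤ 10; given |C| = 6 ≤ bound (satisfied).

Check applicability: 2d = 42, n = 38.
2d − n = 4 > 0, so Plotkin applies.
Compute d/(2d−n) = 21/4 ≈ 5.2500.
⌊d/(2d−n)⌋ = 5.
Plotkin bound: M ≤ 2·5 = 10.
Given |C| = 6, check: satisfied.
This |C| is below the Plotkin bound.


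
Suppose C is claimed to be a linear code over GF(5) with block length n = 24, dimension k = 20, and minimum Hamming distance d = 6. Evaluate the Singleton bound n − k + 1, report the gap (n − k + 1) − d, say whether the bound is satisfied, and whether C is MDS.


Singleton RHS = n − k + 1 = 5, slack = -1, bound violated (no such code; not MDS).

Singleton bound: d ≤ n − k + 1.
Here n = 24, k = 20, so n − k + 1 = 5.
Given d = 6, check d ≤ 5: NO.
Slack = (n − k + 1) − d = -1.
The slack is negative: d = 6 exceeds n − k + 1 = 5 by 1, so the Singleton bound is violated and no linear [24, 20, 6]_5 code can exist. In particular it is not MDS (MDS requires d = n − k + 1 exactly).
Description: the claimed parameters are [24, 20, 6]_5; such a code would be impossible (violates the Singleton bound).
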